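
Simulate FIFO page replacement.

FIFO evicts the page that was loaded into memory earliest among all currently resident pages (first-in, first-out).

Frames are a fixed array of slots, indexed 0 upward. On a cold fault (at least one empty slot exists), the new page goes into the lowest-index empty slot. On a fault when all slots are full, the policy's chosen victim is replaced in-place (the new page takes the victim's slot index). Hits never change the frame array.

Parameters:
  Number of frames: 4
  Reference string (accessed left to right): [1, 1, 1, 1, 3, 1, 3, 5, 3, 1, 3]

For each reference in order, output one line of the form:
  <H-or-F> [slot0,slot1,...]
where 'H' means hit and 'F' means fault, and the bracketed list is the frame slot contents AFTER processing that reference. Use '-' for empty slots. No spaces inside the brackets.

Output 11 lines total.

F [1,-,-,-]
H [1,-,-,-]
H [1,-,-,-]
H [1,-,-,-]
F [1,3,-,-]
H [1,3,-,-]
H [1,3,-,-]
F [1,3,5,-]
H [1,3,5,-]
H [1,3,5,-]
H [1,3,5,-]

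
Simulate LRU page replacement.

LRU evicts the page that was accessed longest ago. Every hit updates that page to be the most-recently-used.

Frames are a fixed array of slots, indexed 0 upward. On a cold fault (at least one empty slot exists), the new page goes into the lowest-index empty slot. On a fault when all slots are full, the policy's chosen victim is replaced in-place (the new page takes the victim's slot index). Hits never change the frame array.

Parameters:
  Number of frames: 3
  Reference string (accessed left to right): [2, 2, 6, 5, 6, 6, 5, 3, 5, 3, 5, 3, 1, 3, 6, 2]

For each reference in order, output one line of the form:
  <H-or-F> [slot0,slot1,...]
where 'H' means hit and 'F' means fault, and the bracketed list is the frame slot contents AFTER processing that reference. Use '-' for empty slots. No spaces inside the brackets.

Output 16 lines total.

F [2,-,-]
H [2,-,-]
F [2,6,-]
F [2,6,5]
H [2,6,5]
H [2,6,5]
H [2,6,5]
F [3,6,5]
H [3,6,5]
H [3,6,5]
H [3,6,5]
H [3,6,5]
F [3,1,5]
H [3,1,5]
F [3,1,6]
F [3,2,6]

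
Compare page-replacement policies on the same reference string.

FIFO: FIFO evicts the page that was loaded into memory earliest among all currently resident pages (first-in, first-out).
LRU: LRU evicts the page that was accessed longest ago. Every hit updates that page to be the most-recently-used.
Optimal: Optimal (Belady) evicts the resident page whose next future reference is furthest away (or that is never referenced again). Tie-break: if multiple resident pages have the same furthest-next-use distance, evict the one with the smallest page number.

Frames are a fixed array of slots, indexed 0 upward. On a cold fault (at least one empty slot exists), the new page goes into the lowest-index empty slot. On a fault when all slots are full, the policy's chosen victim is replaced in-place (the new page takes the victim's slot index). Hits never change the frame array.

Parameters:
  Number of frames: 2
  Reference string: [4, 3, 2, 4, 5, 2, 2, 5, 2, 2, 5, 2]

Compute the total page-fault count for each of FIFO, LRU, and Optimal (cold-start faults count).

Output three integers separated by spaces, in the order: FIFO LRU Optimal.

--- FIFO ---
  step 0: ref 4 -> FAULT, frames=[4,-] (faults so far: 1)
  step 1: ref 3 -> FAULT, frames=[4,3] (faults so far: 2)
  step 2: ref 2 -> FAULT, evict 4, frames=[2,3] (faults so far: 3)
  step 3: ref 4 -> FAULT, evict 3, frames=[2,4] (faults so far: 4)
  step 4: ref 5 -> FAULT, evict 2, frames=[5,4] (faults so far: 5)
  step 5: ref 2 -> FAULT, evict 4, frames=[5,2] (faults so far: 6)
  step 6: ref 2 -> HIT, frames=[5,2] (faults so far: 6)
  step 7: ref 5 -> HIT, frames=[5,2] (faults so far: 6)
  step 8: ref 2 -> HIT, frames=[5,2] (faults so far: 6)
  step 9: ref 2 -> HIT, frames=[5,2] (faults so far: 6)
  step 10: ref 5 -> HIT, frames=[5,2] (faults so far: 6)
  step 11: ref 2 -> HIT, frames=[5,2] (faults so far: 6)
  FIFO total faults: 6
--- LRU ---
  step 0: ref 4 -> FAULT, frames=[4,-] (faults so far: 1)
  step 1: ref 3 -> FAULT, frames=[4,3] (faults so far: 2)
  step 2: ref 2 -> FAULT, evict 4, frames=[2,3] (faults so far: 3)
  step 3: ref 4 -> FAULT, evict 3, frames=[2,4] (faults so far: 4)
  step 4: ref 5 -> FAULT, evict 2, frames=[5,4] (faults so far: 5)
  step 5: ref 2 -> FAULT, evict 4, frames=[5,2] (faults so far: 6)
  step 6: ref 2 -> HIT, frames=[5,2] (faults so far: 6)
  step 7: ref 5 -> HIT, frames=[5,2] (faults so far: 6)
  step 8: ref 2 -> HIT, frames=[5,2] (faults so far: 6)
  step 9: ref 2 -> HIT, frames=[5,2] (faults so far: 6)
  step 10: ref 5 -> HIT, frames=[5,2] (faults so far: 6)
  step 11: ref 2 -> HIT, frames=[5,2] (faults so far: 6)
  LRU total faults: 6
--- Optimal ---
  step 0: ref 4 -> FAULT, frames=[4,-] (faults so far: 1)
  step 1: ref 3 -> FAULT, frames=[4,3] (faults so far: 2)
  step 2: ref 2 -> FAULT, evict 3, frames=[4,2] (faults so far: 3)
  step 3: ref 4 -> HIT, frames=[4,2] (faults so far: 3)
  step 4: ref 5 -> FAULT, evict 4, frames=[5,2] (faults so far: 4)
  step 5: ref 2 -> HIT, frames=[5,2] (faults so far: 4)
  step 6: ref 2 -> HIT, frames=[5,2] (faults so far: 4)
  step 7: ref 5 -> HIT, frames=[5,2] (faults so far: 4)
  step 8: ref 2 -> HIT, frames=[5,2] (faults so far: 4)
  step 9: ref 2 -> HIT, frames=[5,2] (faults so far: 4)
  step 10: ref 5 -> HIT, frames=[5,2] (faults so far: 4)
  step 11: ref 2 -> HIT, frames=[5,2] (faults so far: 4)
  Optimal total faults: 4

Answer: 6 6 4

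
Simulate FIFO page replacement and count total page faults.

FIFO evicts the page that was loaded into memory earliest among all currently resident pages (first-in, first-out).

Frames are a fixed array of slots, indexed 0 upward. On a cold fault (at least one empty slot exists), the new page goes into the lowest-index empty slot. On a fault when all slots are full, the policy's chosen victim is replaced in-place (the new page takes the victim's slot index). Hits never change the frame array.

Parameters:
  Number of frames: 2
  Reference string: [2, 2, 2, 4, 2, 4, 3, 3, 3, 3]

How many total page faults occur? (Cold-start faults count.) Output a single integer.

Answer: 3

Derivation:
Step 0: ref 2 → FAULT, frames=[2,-]
Step 1: ref 2 → HIT, frames=[2,-]
Step 2: ref 2 → HIT, frames=[2,-]
Step 3: ref 4 → FAULT, frames=[2,4]
Step 4: ref 2 → HIT, frames=[2,4]
Step 5: ref 4 → HIT, frames=[2,4]
Step 6: ref 3 → FAULT (evict 2), frames=[3,4]
Step 7: ref 3 → HIT, frames=[3,4]
Step 8: ref 3 → HIT, frames=[3,4]
Step 9: ref 3 → HIT, frames=[3,4]
Total faults: 3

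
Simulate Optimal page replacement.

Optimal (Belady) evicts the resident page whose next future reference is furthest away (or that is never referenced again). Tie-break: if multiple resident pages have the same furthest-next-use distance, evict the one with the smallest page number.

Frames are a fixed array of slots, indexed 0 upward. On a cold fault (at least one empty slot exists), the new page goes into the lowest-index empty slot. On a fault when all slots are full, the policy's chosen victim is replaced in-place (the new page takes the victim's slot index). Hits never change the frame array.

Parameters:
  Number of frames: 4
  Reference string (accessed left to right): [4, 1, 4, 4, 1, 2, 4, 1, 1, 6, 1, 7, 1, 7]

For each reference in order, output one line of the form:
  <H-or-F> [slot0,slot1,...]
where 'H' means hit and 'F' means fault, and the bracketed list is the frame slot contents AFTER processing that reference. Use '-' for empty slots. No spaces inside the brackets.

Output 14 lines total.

F [4,-,-,-]
F [4,1,-,-]
H [4,1,-,-]
H [4,1,-,-]
H [4,1,-,-]
F [4,1,2,-]
H [4,1,2,-]
H [4,1,2,-]
H [4,1,2,-]
F [4,1,2,6]
H [4,1,2,6]
F [4,1,7,6]
H [4,1,7,6]
H [4,1,7,6]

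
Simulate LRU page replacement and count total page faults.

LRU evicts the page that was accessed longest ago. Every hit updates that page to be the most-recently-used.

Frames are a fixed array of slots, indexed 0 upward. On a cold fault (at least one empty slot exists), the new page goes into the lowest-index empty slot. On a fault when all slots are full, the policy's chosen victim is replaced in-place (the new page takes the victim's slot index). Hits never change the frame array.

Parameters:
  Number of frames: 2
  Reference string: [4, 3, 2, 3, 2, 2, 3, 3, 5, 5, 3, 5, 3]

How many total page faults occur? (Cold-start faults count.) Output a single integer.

Step 0: ref 4 → FAULT, frames=[4,-]
Step 1: ref 3 → FAULT, frames=[4,3]
Step 2: ref 2 → FAULT (evict 4), frames=[2,3]
Step 3: ref 3 → HIT, frames=[2,3]
Step 4: ref 2 → HIT, frames=[2,3]
Step 5: ref 2 → HIT, frames=[2,3]
Step 6: ref 3 → HIT, frames=[2,3]
Step 7: ref 3 → HIT, frames=[2,3]
Step 8: ref 5 → FAULT (evict 2), frames=[5,3]
Step 9: ref 5 → HIT, frames=[5,3]
Step 10: ref 3 → HIT, frames=[5,3]
Step 11: ref 5 → HIT, frames=[5,3]
Step 12: ref 3 → HIT, frames=[5,3]
Total faults: 4

Answer: 4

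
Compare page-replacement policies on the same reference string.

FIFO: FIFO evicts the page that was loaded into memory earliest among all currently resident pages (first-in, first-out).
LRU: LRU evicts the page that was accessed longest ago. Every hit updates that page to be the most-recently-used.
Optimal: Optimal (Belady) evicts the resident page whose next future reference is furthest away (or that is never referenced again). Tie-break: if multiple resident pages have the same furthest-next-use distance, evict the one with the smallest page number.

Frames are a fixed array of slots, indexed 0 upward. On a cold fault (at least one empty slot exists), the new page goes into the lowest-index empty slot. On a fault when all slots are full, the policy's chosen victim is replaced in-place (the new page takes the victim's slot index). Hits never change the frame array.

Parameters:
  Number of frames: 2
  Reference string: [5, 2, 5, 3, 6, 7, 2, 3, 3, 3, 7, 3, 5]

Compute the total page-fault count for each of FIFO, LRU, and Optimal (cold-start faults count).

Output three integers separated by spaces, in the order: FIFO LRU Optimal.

--- FIFO ---
  step 0: ref 5 -> FAULT, frames=[5,-] (faults so far: 1)
  step 1: ref 2 -> FAULT, frames=[5,2] (faults so far: 2)
  step 2: ref 5 -> HIT, frames=[5,2] (faults so far: 2)
  step 3: ref 3 -> FAULT, evict 5, frames=[3,2] (faults so far: 3)
  step 4: ref 6 -> FAULT, evict 2, frames=[3,6] (faults so far: 4)
  step 5: ref 7 -> FAULT, evict 3, frames=[7,6] (faults so far: 5)
  step 6: ref 2 -> FAULT, evict 6, frames=[7,2] (faults so far: 6)
  step 7: ref 3 -> FAULT, evict 7, frames=[3,2] (faults so far: 7)
  step 8: ref 3 -> HIT, frames=[3,2] (faults so far: 7)
  step 9: ref 3 -> HIT, frames=[3,2] (faults so far: 7)
  step 10: ref 7 -> FAULT, evict 2, frames=[3,7] (faults so far: 8)
  step 11: ref 3 -> HIT, frames=[3,7] (faults so far: 8)
  step 12: ref 5 -> FAULT, evict 3, frames=[5,7] (faults so far: 9)
  FIFO total faults: 9
--- LRU ---
  step 0: ref 5 -> FAULT, frames=[5,-] (faults so far: 1)
  step 1: ref 2 -> FAULT, frames=[5,2] (faults so far: 2)
  step 2: ref 5 -> HIT, frames=[5,2] (faults so far: 2)
  step 3: ref 3 -> FAULT, evict 2, frames=[5,3] (faults so far: 3)
  step 4: ref 6 -> FAULT, evict 5, frames=[6,3] (faults so far: 4)
  step 5: ref 7 -> FAULT, evict 3, frames=[6,7] (faults so far: 5)
  step 6: ref 2 -> FAULT, evict 6, frames=[2,7] (faults so far: 6)
  step 7: ref 3 -> FAULT, evict 7, frames=[2,3] (faults so far: 7)
  step 8: ref 3 -> HIT, frames=[2,3] (faults so far: 7)
  step 9: ref 3 -> HIT, frames=[2,3] (faults so far: 7)
  step 10: ref 7 -> FAULT, evict 2, frames=[7,3] (faults so far: 8)
  step 11: ref 3 -> HIT, frames=[7,3] (faults so far: 8)
  step 12: ref 5 -> FAULT, evict 7, frames=[5,3] (faults so far: 9)
  LRU total faults: 9
--- Optimal ---
  step 0: ref 5 -> FAULT, frames=[5,-] (faults so far: 1)
  step 1: ref 2 -> FAULT, frames=[5,2] (faults so far: 2)
  step 2: ref 5 -> HIT, frames=[5,2] (faults so far: 2)
  step 3: ref 3 -> FAULT, evict 5, frames=[3,2] (faults so far: 3)
  step 4: ref 6 -> FAULT, evict 3, frames=[6,2] (faults so far: 4)
  step 5: ref 7 -> FAULT, evict 6, frames=[7,2] (faults so far: 5)
  step 6: ref 2 -> HIT, frames=[7,2] (faults so far: 5)
  step 7: ref 3 -> FAULT, evict 2, frames=[7,3] (faults so far: 6)
  step 8: ref 3 -> HIT, frames=[7,3] (faults so far: 6)
  step 9: ref 3 -> HIT, frames=[7,3] (faults so far: 6)
  step 10: ref 7 -> HIT, frames=[7,3] (faults so far: 6)
  step 11: ref 3 -> HIT, frames=[7,3] (faults so far: 6)
  step 12: ref 5 -> FAULT, evict 3, frames=[7,5] (faults so far: 7)
  Optimal total faults: 7

Answer: 9 9 7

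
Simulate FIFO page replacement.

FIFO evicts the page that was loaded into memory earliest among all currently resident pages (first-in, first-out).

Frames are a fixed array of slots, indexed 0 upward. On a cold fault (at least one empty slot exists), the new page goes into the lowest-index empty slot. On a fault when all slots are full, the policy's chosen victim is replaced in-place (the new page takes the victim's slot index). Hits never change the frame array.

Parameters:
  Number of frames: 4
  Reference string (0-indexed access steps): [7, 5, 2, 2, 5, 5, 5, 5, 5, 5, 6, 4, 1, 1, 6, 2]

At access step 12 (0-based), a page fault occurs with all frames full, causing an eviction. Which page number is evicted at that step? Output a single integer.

Step 0: ref 7 -> FAULT, frames=[7,-,-,-]
Step 1: ref 5 -> FAULT, frames=[7,5,-,-]
Step 2: ref 2 -> FAULT, frames=[7,5,2,-]
Step 3: ref 2 -> HIT, frames=[7,5,2,-]
Step 4: ref 5 -> HIT, frames=[7,5,2,-]
Step 5: ref 5 -> HIT, frames=[7,5,2,-]
Step 6: ref 5 -> HIT, frames=[7,5,2,-]
Step 7: ref 5 -> HIT, frames=[7,5,2,-]
Step 8: ref 5 -> HIT, frames=[7,5,2,-]
Step 9: ref 5 -> HIT, frames=[7,5,2,-]
Step 10: ref 6 -> FAULT, frames=[7,5,2,6]
Step 11: ref 4 -> FAULT, evict 7, frames=[4,5,2,6]
Step 12: ref 1 -> FAULT, evict 5, frames=[4,1,2,6]
At step 12: evicted page 5

Answer: 5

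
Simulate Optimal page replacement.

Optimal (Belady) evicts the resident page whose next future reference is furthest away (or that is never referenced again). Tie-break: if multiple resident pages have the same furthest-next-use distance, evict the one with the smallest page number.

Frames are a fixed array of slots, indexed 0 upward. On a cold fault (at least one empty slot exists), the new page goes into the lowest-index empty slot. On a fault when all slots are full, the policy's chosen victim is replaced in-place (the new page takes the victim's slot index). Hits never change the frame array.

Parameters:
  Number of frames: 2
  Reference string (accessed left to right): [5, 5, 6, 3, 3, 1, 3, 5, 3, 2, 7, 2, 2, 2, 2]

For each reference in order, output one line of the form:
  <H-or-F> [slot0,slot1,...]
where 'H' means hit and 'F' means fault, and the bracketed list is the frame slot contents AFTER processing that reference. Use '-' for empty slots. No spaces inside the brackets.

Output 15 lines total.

F [5,-]
H [5,-]
F [5,6]
F [5,3]
H [5,3]
F [1,3]
H [1,3]
F [5,3]
H [5,3]
F [5,2]
F [7,2]
H [7,2]
H [7,2]
H [7,2]
H [7,2]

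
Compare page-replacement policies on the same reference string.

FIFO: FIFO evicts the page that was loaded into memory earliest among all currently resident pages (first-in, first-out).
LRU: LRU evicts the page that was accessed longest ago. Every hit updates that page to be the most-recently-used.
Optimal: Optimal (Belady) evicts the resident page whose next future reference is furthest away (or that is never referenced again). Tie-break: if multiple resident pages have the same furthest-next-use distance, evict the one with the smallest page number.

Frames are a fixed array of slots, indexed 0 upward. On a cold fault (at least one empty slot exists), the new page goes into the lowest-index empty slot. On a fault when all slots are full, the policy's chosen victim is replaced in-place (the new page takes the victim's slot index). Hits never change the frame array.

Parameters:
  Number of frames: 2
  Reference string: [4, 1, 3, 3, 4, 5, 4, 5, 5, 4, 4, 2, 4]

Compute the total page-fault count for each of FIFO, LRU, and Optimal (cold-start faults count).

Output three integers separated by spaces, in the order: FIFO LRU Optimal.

Answer: 7 6 5

Derivation:
--- FIFO ---
  step 0: ref 4 -> FAULT, frames=[4,-] (faults so far: 1)
  step 1: ref 1 -> FAULT, frames=[4,1] (faults so far: 2)
  step 2: ref 3 -> FAULT, evict 4, frames=[3,1] (faults so far: 3)
  step 3: ref 3 -> HIT, frames=[3,1] (faults so far: 3)
  step 4: ref 4 -> FAULT, evict 1, frames=[3,4] (faults so far: 4)
  step 5: ref 5 -> FAULT, evict 3, frames=[5,4] (faults so far: 5)
  step 6: ref 4 -> HIT, frames=[5,4] (faults so far: 5)
  step 7: ref 5 -> HIT, frames=[5,4] (faults so far: 5)
  step 8: ref 5 -> HIT, frames=[5,4] (faults so far: 5)
  step 9: ref 4 -> HIT, frames=[5,4] (faults so far: 5)
  step 10: ref 4 -> HIT, frames=[5,4] (faults so far: 5)
  step 11: ref 2 -> FAULT, evict 4, frames=[5,2] (faults so far: 6)
  step 12: ref 4 -> FAULT, evict 5, frames=[4,2] (faults so far: 7)
  FIFO total faults: 7
--- LRU ---
  step 0: ref 4 -> FAULT, frames=[4,-] (faults so far: 1)
  step 1: ref 1 -> FAULT, frames=[4,1] (faults so far: 2)
  step 2: ref 3 -> FAULT, evict 4, frames=[3,1] (faults so far: 3)
  step 3: ref 3 -> HIT, frames=[3,1] (faults so far: 3)
  step 4: ref 4 -> FAULT, evict 1, frames=[3,4] (faults so far: 4)
  step 5: ref 5 -> FAULT, evict 3, frames=[5,4] (faults so far: 5)
  step 6: ref 4 -> HIT, frames=[5,4] (faults so far: 5)
  step 7: ref 5 -> HIT, frames=[5,4] (faults so far: 5)
  step 8: ref 5 -> HIT, frames=[5,4] (faults so far: 5)
  step 9: ref 4 -> HIT, frames=[5,4] (faults so far: 5)
  step 10: ref 4 -> HIT, frames=[5,4] (faults so far: 5)
  step 11: ref 2 -> FAULT, evict 5, frames=[2,4] (faults so far: 6)
  step 12: ref 4 -> HIT, frames=[2,4] (faults so far: 6)
  LRU total faults: 6
--- Optimal ---
  step 0: ref 4 -> FAULT, frames=[4,-] (faults so far: 1)
  step 1: ref 1 -> FAULT, frames=[4,1] (faults so far: 2)
  step 2: ref 3 -> FAULT, evict 1, frames=[4,3] (faults so far: 3)
  step 3: ref 3 -> HIT, frames=[4,3] (faults so far: 3)
  step 4: ref 4 -> HIT, frames=[4,3] (faults so far: 3)
  step 5: ref 5 -> FAULT, evict 3, frames=[4,5] (faults so far: 4)
  step 6: ref 4 -> HIT, frames=[4,5] (faults so far: 4)
  step 7: ref 5 -> HIT, frames=[4,5] (faults so far: 4)
  step 8: ref 5 -> HIT, frames=[4,5] (faults so far: 4)
  step 9: ref 4 -> HIT, frames=[4,5] (faults so far: 4)
  step 10: ref 4 -> HIT, frames=[4,5] (faults so far: 4)
  step 11: ref 2 -> FAULT, evict 5, frames=[4,2] (faults so far: 5)
  step 12: ref 4 -> HIT, frames=[4,2] (faults so far: 5)
  Optimal total faults: 5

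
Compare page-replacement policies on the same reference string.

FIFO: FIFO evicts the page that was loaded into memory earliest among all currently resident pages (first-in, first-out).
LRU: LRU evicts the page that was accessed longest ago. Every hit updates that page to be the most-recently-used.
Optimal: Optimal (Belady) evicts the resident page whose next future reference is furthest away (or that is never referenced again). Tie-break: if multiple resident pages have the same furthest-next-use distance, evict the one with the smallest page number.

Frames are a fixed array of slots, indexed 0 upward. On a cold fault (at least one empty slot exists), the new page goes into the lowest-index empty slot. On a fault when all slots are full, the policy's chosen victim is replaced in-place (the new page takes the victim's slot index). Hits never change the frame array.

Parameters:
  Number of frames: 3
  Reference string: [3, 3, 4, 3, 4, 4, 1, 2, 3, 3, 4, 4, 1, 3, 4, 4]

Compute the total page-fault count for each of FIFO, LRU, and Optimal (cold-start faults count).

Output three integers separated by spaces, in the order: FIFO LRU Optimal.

--- FIFO ---
  step 0: ref 3 -> FAULT, frames=[3,-,-] (faults so far: 1)
  step 1: ref 3 -> HIT, frames=[3,-,-] (faults so far: 1)
  step 2: ref 4 -> FAULT, frames=[3,4,-] (faults so far: 2)
  step 3: ref 3 -> HIT, frames=[3,4,-] (faults so far: 2)
  step 4: ref 4 -> HIT, frames=[3,4,-] (faults so far: 2)
  step 5: ref 4 -> HIT, frames=[3,4,-] (faults so far: 2)
  step 6: ref 1 -> FAULT, frames=[3,4,1] (faults so far: 3)
  step 7: ref 2 -> FAULT, evict 3, frames=[2,4,1] (faults so far: 4)
  step 8: ref 3 -> FAULT, evict 4, frames=[2,3,1] (faults so far: 5)
  step 9: ref 3 -> HIT, frames=[2,3,1] (faults so far: 5)
  step 10: ref 4 -> FAULT, evict 1, frames=[2,3,4] (faults so far: 6)
  step 11: ref 4 -> HIT, frames=[2,3,4] (faults so far: 6)
  step 12: ref 1 -> FAULT, evict 2, frames=[1,3,4] (faults so far: 7)
  step 13: ref 3 -> HIT, frames=[1,3,4] (faults so far: 7)
  step 14: ref 4 -> HIT, frames=[1,3,4] (faults so far: 7)
  step 15: ref 4 -> HIT, frames=[1,3,4] (faults so far: 7)
  FIFO total faults: 7
--- LRU ---
  step 0: ref 3 -> FAULT, frames=[3,-,-] (faults so far: 1)
  step 1: ref 3 -> HIT, frames=[3,-,-] (faults so far: 1)
  step 2: ref 4 -> FAULT, frames=[3,4,-] (faults so far: 2)
  step 3: ref 3 -> HIT, frames=[3,4,-] (faults so far: 2)
  step 4: ref 4 -> HIT, frames=[3,4,-] (faults so far: 2)
  step 5: ref 4 -> HIT, frames=[3,4,-] (faults so far: 2)
  step 6: ref 1 -> FAULT, frames=[3,4,1] (faults so far: 3)
  step 7: ref 2 -> FAULT, evict 3, frames=[2,4,1] (faults so far: 4)
  step 8: ref 3 -> FAULT, evict 4, frames=[2,3,1] (faults so far: 5)
  step 9: ref 3 -> HIT, frames=[2,3,1] (faults so far: 5)
  step 10: ref 4 -> FAULT, evict 1, frames=[2,3,4] (faults so far: 6)
  step 11: ref 4 -> HIT, frames=[2,3,4] (faults so far: 6)
  step 12: ref 1 -> FAULT, evict 2, frames=[1,3,4] (faults so far: 7)
  step 13: ref 3 -> HIT, frames=[1,3,4] (faults so far: 7)
  step 14: ref 4 -> HIT, frames=[1,3,4] (faults so far: 7)
  step 15: ref 4 -> HIT, frames=[1,3,4] (faults so far: 7)
  LRU total faults: 7
--- Optimal ---
  step 0: ref 3 -> FAULT, frames=[3,-,-] (faults so far: 1)
  step 1: ref 3 -> HIT, frames=[3,-,-] (faults so far: 1)
  step 2: ref 4 -> FAULT, frames=[3,4,-] (faults so far: 2)
  step 3: ref 3 -> HIT, frames=[3,4,-] (faults so far: 2)
  step 4: ref 4 -> HIT, frames=[3,4,-] (faults so far: 2)
  step 5: ref 4 -> HIT, frames=[3,4,-] (faults so far: 2)
  step 6: ref 1 -> FAULT, frames=[3,4,1] (faults so far: 3)
  step 7: ref 2 -> FAULT, evict 1, frames=[3,4,2] (faults so far: 4)
  step 8: ref 3 -> HIT, frames=[3,4,2] (faults so far: 4)
  step 9: ref 3 -> HIT, frames=[3,4,2] (faults so far: 4)
  step 10: ref 4 -> HIT, frames=[3,4,2] (faults so far: 4)
  step 11: ref 4 -> HIT, frames=[3,4,2] (faults so far: 4)
  step 12: ref 1 -> FAULT, evict 2, frames=[3,4,1] (faults so far: 5)
  step 13: ref 3 -> HIT, frames=[3,4,1] (faults so far: 5)
  step 14: ref 4 -> HIT, frames=[3,4,1] (faults so far: 5)
  step 15: ref 4 -> HIT, frames=[3,4,1] (faults so far: 5)
  Optimal total faults: 5

Answer: 7 7 5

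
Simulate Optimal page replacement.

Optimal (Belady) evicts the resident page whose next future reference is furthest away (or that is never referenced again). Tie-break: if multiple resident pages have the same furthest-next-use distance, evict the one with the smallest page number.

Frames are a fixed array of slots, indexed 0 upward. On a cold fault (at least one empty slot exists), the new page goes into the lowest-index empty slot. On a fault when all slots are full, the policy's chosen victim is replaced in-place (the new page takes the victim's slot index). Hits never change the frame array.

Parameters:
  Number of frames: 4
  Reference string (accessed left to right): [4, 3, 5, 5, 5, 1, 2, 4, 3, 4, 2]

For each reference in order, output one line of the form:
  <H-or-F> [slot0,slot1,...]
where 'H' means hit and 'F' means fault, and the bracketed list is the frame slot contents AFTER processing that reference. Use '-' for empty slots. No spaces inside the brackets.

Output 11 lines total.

F [4,-,-,-]
F [4,3,-,-]
F [4,3,5,-]
H [4,3,5,-]
H [4,3,5,-]
F [4,3,5,1]
F [4,3,5,2]
H [4,3,5,2]
H [4,3,5,2]
H [4,3,5,2]
H [4,3,5,2]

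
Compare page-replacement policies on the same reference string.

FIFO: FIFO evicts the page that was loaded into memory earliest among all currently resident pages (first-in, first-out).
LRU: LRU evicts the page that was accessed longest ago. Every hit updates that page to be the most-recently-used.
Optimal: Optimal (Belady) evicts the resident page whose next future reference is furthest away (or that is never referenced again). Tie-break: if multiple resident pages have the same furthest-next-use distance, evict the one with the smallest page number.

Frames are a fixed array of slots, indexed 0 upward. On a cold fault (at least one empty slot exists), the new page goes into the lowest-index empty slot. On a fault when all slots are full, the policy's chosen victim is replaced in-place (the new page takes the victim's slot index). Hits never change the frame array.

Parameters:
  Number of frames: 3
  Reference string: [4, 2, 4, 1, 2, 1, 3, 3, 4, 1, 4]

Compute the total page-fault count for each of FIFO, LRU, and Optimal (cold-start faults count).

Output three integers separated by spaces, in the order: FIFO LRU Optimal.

--- FIFO ---
  step 0: ref 4 -> FAULT, frames=[4,-,-] (faults so far: 1)
  step 1: ref 2 -> FAULT, frames=[4,2,-] (faults so far: 2)
  step 2: ref 4 -> HIT, frames=[4,2,-] (faults so far: 2)
  step 3: ref 1 -> FAULT, frames=[4,2,1] (faults so far: 3)
  step 4: ref 2 -> HIT, frames=[4,2,1] (faults so far: 3)
  step 5: ref 1 -> HIT, frames=[4,2,1] (faults so far: 3)
  step 6: ref 3 -> FAULT, evict 4, frames=[3,2,1] (faults so far: 4)
  step 7: ref 3 -> HIT, frames=[3,2,1] (faults so far: 4)
  step 8: ref 4 -> FAULT, evict 2, frames=[3,4,1] (faults so far: 5)
  step 9: ref 1 -> HIT, frames=[3,4,1] (faults so far: 5)
  step 10: ref 4 -> HIT, frames=[3,4,1] (faults so far: 5)
  FIFO total faults: 5
--- LRU ---
  step 0: ref 4 -> FAULT, frames=[4,-,-] (faults so far: 1)
  step 1: ref 2 -> FAULT, frames=[4,2,-] (faults so far: 2)
  step 2: ref 4 -> HIT, frames=[4,2,-] (faults so far: 2)
  step 3: ref 1 -> FAULT, frames=[4,2,1] (faults so far: 3)
  step 4: ref 2 -> HIT, frames=[4,2,1] (faults so far: 3)
  step 5: ref 1 -> HIT, frames=[4,2,1] (faults so far: 3)
  step 6: ref 3 -> FAULT, evict 4, frames=[3,2,1] (faults so far: 4)
  step 7: ref 3 -> HIT, frames=[3,2,1] (faults so far: 4)
  step 8: ref 4 -> FAULT, evict 2, frames=[3,4,1] (faults so far: 5)
  step 9: ref 1 -> HIT, frames=[3,4,1] (faults so far: 5)
  step 10: ref 4 -> HIT, frames=[3,4,1] (faults so far: 5)
  LRU total faults: 5
--- Optimal ---
  step 0: ref 4 -> FAULT, frames=[4,-,-] (faults so far: 1)
  step 1: ref 2 -> FAULT, frames=[4,2,-] (faults so far: 2)
  step 2: ref 4 -> HIT, frames=[4,2,-] (faults so far: 2)
  step 3: ref 1 -> FAULT, frames=[4,2,1] (faults so far: 3)
  step 4: ref 2 -> HIT, frames=[4,2,1] (faults so far: 3)
  step 5: ref 1 -> HIT, frames=[4,2,1] (faults so far: 3)
  step 6: ref 3 -> FAULT, evict 2, frames=[4,3,1] (faults so far: 4)
  step 7: ref 3 -> HIT, frames=[4,3,1] (faults so far: 4)
  step 8: ref 4 -> HIT, frames=[4,3,1] (faults so far: 4)
  step 9: ref 1 -> HIT, frames=[4,3,1] (faults so far: 4)
  step 10: ref 4 -> HIT, frames=[4,3,1] (faults so far: 4)
  Optimal total faults: 4

Answer: 5 5 4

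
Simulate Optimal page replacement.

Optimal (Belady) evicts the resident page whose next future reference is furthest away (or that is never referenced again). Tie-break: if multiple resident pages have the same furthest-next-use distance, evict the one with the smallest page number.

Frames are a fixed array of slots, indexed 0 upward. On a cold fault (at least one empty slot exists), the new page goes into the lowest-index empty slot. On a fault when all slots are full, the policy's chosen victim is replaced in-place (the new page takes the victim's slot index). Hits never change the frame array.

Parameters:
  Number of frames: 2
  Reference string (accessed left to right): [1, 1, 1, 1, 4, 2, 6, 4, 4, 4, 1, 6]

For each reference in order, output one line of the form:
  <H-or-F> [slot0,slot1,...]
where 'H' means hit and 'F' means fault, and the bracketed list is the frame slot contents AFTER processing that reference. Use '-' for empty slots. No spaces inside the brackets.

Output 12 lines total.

F [1,-]
H [1,-]
H [1,-]
H [1,-]
F [1,4]
F [2,4]
F [6,4]
H [6,4]
H [6,4]
H [6,4]
F [6,1]
H [6,1]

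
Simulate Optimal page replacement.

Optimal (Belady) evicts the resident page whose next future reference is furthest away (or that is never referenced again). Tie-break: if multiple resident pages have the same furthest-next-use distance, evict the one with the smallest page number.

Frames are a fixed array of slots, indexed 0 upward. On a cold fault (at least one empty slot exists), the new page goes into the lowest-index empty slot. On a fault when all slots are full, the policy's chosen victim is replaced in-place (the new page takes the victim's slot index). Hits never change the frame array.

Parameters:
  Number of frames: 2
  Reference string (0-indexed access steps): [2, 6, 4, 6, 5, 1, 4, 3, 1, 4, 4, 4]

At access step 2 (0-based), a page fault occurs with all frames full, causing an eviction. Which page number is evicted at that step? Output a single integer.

Answer: 2

Derivation:
Step 0: ref 2 -> FAULT, frames=[2,-]
Step 1: ref 6 -> FAULT, frames=[2,6]
Step 2: ref 4 -> FAULT, evict 2, frames=[4,6]
At step 2: evicted page 2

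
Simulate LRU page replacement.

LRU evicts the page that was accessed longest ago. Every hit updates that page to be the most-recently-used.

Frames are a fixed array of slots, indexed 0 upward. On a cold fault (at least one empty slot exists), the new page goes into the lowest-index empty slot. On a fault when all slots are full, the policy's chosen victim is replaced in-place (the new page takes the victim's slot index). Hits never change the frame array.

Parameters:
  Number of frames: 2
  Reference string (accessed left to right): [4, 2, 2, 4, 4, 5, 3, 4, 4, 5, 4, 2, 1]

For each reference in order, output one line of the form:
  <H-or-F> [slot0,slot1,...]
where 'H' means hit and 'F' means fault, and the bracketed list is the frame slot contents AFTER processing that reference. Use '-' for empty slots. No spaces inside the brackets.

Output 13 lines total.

F [4,-]
F [4,2]
H [4,2]
H [4,2]
H [4,2]
F [4,5]
F [3,5]
F [3,4]
H [3,4]
F [5,4]
H [5,4]
F [2,4]
F [2,1]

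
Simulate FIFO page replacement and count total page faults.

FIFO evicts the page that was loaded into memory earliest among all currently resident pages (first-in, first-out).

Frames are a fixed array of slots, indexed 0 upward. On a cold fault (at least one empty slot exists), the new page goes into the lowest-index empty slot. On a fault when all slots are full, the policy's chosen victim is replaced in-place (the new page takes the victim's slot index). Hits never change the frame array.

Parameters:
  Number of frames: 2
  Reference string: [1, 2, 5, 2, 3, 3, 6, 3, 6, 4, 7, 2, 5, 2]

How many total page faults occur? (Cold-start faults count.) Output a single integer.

Answer: 9

Derivation:
Step 0: ref 1 → FAULT, frames=[1,-]
Step 1: ref 2 → FAULT, frames=[1,2]
Step 2: ref 5 → FAULT (evict 1), frames=[5,2]
Step 3: ref 2 → HIT, frames=[5,2]
Step 4: ref 3 → FAULT (evict 2), frames=[5,3]
Step 5: ref 3 → HIT, frames=[5,3]
Step 6: ref 6 → FAULT (evict 5), frames=[6,3]
Step 7: ref 3 → HIT, frames=[6,3]
Step 8: ref 6 → HIT, frames=[6,3]
Step 9: ref 4 → FAULT (evict 3), frames=[6,4]
Step 10: ref 7 → FAULT (evict 6), frames=[7,4]
Step 11: ref 2 → FAULT (evict 4), frames=[7,2]
Step 12: ref 5 → FAULT (evict 7), frames=[5,2]
Step 13: ref 2 → HIT, frames=[5,2]
Total faults: 9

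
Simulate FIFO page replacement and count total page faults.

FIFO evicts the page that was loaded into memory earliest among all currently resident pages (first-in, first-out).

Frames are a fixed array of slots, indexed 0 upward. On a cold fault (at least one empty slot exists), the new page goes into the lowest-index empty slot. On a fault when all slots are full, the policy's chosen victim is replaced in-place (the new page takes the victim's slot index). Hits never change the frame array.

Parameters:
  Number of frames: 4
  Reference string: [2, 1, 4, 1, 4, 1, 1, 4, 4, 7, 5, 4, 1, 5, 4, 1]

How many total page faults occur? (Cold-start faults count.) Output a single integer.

Step 0: ref 2 → FAULT, frames=[2,-,-,-]
Step 1: ref 1 → FAULT, frames=[2,1,-,-]
Step 2: ref 4 → FAULT, frames=[2,1,4,-]
Step 3: ref 1 → HIT, frames=[2,1,4,-]
Step 4: ref 4 → HIT, frames=[2,1,4,-]
Step 5: ref 1 → HIT, frames=[2,1,4,-]
Step 6: ref 1 → HIT, frames=[2,1,4,-]
Step 7: ref 4 → HIT, frames=[2,1,4,-]
Step 8: ref 4 → HIT, frames=[2,1,4,-]
Step 9: ref 7 → FAULT, frames=[2,1,4,7]
Step 10: ref 5 → FAULT (evict 2), frames=[5,1,4,7]
Step 11: ref 4 → HIT, frames=[5,1,4,7]
Step 12: ref 1 → HIT, frames=[5,1,4,7]
Step 13: ref 5 → HIT, frames=[5,1,4,7]
Step 14: ref 4 → HIT, frames=[5,1,4,7]
Step 15: ref 1 → HIT, frames=[5,1,4,7]
Total faults: 5

Answer: 5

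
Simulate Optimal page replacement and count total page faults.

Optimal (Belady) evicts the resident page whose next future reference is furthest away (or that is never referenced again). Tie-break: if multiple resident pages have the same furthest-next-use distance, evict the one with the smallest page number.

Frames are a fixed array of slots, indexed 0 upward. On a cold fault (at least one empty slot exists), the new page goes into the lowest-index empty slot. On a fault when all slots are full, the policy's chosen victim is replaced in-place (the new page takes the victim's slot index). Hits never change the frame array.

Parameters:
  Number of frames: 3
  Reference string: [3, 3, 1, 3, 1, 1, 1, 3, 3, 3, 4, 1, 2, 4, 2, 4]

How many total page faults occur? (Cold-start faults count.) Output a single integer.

Step 0: ref 3 → FAULT, frames=[3,-,-]
Step 1: ref 3 → HIT, frames=[3,-,-]
Step 2: ref 1 → FAULT, frames=[3,1,-]
Step 3: ref 3 → HIT, frames=[3,1,-]
Step 4: ref 1 → HIT, frames=[3,1,-]
Step 5: ref 1 → HIT, frames=[3,1,-]
Step 6: ref 1 → HIT, frames=[3,1,-]
Step 7: ref 3 → HIT, frames=[3,1,-]
Step 8: ref 3 → HIT, frames=[3,1,-]
Step 9: ref 3 → HIT, frames=[3,1,-]
Step 10: ref 4 → FAULT, frames=[3,1,4]
Step 11: ref 1 → HIT, frames=[3,1,4]
Step 12: ref 2 → FAULT (evict 1), frames=[3,2,4]
Step 13: ref 4 → HIT, frames=[3,2,4]
Step 14: ref 2 → HIT, frames=[3,2,4]
Step 15: ref 4 → HIT, frames=[3,2,4]
Total faults: 4

Answer: 4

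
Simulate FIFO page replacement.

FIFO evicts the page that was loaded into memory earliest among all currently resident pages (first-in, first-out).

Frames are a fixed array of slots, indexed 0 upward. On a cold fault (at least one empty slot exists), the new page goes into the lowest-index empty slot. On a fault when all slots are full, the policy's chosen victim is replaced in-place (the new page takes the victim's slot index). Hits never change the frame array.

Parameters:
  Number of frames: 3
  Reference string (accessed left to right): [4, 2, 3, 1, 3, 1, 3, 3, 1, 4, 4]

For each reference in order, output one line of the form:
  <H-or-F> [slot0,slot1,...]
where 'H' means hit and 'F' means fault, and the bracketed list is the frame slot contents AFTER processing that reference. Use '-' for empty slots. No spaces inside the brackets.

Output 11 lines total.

F [4,-,-]
F [4,2,-]
F [4,2,3]
F [1,2,3]
H [1,2,3]
H [1,2,3]
H [1,2,3]
H [1,2,3]
H [1,2,3]
F [1,4,3]
H [1,4,3]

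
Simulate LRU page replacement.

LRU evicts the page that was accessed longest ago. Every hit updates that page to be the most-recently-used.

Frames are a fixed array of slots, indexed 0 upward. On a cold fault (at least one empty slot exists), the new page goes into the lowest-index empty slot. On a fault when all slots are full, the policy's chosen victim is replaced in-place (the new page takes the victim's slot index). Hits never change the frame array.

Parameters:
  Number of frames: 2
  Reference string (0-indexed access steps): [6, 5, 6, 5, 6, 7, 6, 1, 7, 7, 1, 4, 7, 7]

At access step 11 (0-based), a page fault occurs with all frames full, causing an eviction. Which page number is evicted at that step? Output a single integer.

Answer: 7

Derivation:
Step 0: ref 6 -> FAULT, frames=[6,-]
Step 1: ref 5 -> FAULT, frames=[6,5]
Step 2: ref 6 -> HIT, frames=[6,5]
Step 3: ref 5 -> HIT, frames=[6,5]
Step 4: ref 6 -> HIT, frames=[6,5]
Step 5: ref 7 -> FAULT, evict 5, frames=[6,7]
Step 6: ref 6 -> HIT, frames=[6,7]
Step 7: ref 1 -> FAULT, evict 7, frames=[6,1]
Step 8: ref 7 -> FAULT, evict 6, frames=[7,1]
Step 9: ref 7 -> HIT, frames=[7,1]
Step 10: ref 1 -> HIT, frames=[7,1]
Step 11: ref 4 -> FAULT, evict 7, frames=[4,1]
At step 11: evicted page 7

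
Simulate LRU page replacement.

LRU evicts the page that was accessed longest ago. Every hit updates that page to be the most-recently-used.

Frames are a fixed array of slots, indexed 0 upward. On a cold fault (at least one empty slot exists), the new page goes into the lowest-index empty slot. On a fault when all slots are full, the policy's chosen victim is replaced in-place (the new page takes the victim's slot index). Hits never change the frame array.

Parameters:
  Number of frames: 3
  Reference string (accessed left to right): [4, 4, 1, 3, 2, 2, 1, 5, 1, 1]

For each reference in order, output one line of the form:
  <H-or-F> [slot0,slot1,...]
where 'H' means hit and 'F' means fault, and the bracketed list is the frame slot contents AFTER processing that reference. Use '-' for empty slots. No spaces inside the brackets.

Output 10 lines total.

F [4,-,-]
H [4,-,-]
F [4,1,-]
F [4,1,3]
F [2,1,3]
H [2,1,3]
H [2,1,3]
F [2,1,5]
H [2,1,5]
H [2,1,5]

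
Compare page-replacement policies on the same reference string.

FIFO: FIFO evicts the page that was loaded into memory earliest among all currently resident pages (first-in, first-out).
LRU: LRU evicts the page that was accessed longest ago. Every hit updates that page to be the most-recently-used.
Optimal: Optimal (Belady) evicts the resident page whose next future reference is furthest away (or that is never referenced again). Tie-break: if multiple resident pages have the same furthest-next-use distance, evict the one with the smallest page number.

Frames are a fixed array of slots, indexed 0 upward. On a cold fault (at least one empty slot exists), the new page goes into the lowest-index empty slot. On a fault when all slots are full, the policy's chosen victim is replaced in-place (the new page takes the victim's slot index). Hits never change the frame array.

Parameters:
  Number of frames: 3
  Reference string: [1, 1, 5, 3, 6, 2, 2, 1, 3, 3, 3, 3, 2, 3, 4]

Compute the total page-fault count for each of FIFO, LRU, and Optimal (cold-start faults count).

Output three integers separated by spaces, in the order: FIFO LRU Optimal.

Answer: 8 8 6

Derivation:
--- FIFO ---
  step 0: ref 1 -> FAULT, frames=[1,-,-] (faults so far: 1)
  step 1: ref 1 -> HIT, frames=[1,-,-] (faults so far: 1)
  step 2: ref 5 -> FAULT, frames=[1,5,-] (faults so far: 2)
  step 3: ref 3 -> FAULT, frames=[1,5,3] (faults so far: 3)
  step 4: ref 6 -> FAULT, evict 1, frames=[6,5,3] (faults so far: 4)
  step 5: ref 2 -> FAULT, evict 5, frames=[6,2,3] (faults so far: 5)
  step 6: ref 2 -> HIT, frames=[6,2,3] (faults so far: 5)
  step 7: ref 1 -> FAULT, evict 3, frames=[6,2,1] (faults so far: 6)
  step 8: ref 3 -> FAULT, evict 6, frames=[3,2,1] (faults so far: 7)
  step 9: ref 3 -> HIT, frames=[3,2,1] (faults so far: 7)
  step 10: ref 3 -> HIT, frames=[3,2,1] (faults so far: 7)
  step 11: ref 3 -> HIT, frames=[3,2,1] (faults so far: 7)
  step 12: ref 2 -> HIT, frames=[3,2,1] (faults so far: 7)
  step 13: ref 3 -> HIT, frames=[3,2,1] (faults so far: 7)
  step 14: ref 4 -> FAULT, evict 2, frames=[3,4,1] (faults so far: 8)
  FIFO total faults: 8
--- LRU ---
  step 0: ref 1 -> FAULT, frames=[1,-,-] (faults so far: 1)
  step 1: ref 1 -> HIT, frames=[1,-,-] (faults so far: 1)
  step 2: ref 5 -> FAULT, frames=[1,5,-] (faults so far: 2)
  step 3: ref 3 -> FAULT, frames=[1,5,3] (faults so far: 3)
  step 4: ref 6 -> FAULT, evict 1, frames=[6,5,3] (faults so far: 4)
  step 5: ref 2 -> FAULT, evict 5, frames=[6,2,3] (faults so far: 5)
  step 6: ref 2 -> HIT, frames=[6,2,3] (faults so far: 5)
  step 7: ref 1 -> FAULT, evict 3, frames=[6,2,1] (faults so far: 6)
  step 8: ref 3 -> FAULT, evict 6, frames=[3,2,1] (faults so far: 7)
  step 9: ref 3 -> HIT, frames=[3,2,1] (faults so far: 7)
  step 10: ref 3 -> HIT, frames=[3,2,1] (faults so far: 7)
  step 11: ref 3 -> HIT, frames=[3,2,1] (faults so far: 7)
  step 12: ref 2 -> HIT, frames=[3,2,1] (faults so far: 7)
  step 13: ref 3 -> HIT, frames=[3,2,1] (faults so far: 7)
  step 14: ref 4 -> FAULT, evict 1, frames=[3,2,4] (faults so far: 8)
  LRU total faults: 8
--- Optimal ---
  step 0: ref 1 -> FAULT, frames=[1,-,-] (faults so far: 1)
  step 1: ref 1 -> HIT, frames=[1,-,-] (faults so far: 1)
  step 2: ref 5 -> FAULT, frames=[1,5,-] (faults so far: 2)
  step 3: ref 3 -> FAULT, frames=[1,5,3] (faults so far: 3)
  step 4: ref 6 -> FAULT, evict 5, frames=[1,6,3] (faults so far: 4)
  step 5: ref 2 -> FAULT, evict 6, frames=[1,2,3] (faults so far: 5)
  step 6: ref 2 -> HIT, frames=[1,2,3] (faults so far: 5)
  step 7: ref 1 -> HIT, frames=[1,2,3] (faults so far: 5)
  step 8: ref 3 -> HIT, frames=[1,2,3] (faults so far: 5)
  step 9: ref 3 -> HIT, frames=[1,2,3] (faults so far: 5)
  step 10: ref 3 -> HIT, frames=[1,2,3] (faults so far: 5)
  step 11: ref 3 -> HIT, frames=[1,2,3] (faults so far: 5)
  step 12: ref 2 -> HIT, frames=[1,2,3] (faults so far: 5)
  step 13: ref 3 -> HIT, frames=[1,2,3] (faults so far: 5)
  step 14: ref 4 -> FAULT, evict 1, frames=[4,2,3] (faults so far: 6)
  Optimal total faults: 6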